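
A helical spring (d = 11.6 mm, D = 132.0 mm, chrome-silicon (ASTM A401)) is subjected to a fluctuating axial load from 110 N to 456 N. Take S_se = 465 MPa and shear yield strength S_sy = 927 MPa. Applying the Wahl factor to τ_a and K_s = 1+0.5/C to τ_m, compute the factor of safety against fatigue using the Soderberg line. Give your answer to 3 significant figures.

6.29

C = D/d = 132.0/11.6 = 11.3793; K_W = (4C−1)/(4C−4)+0.615/C = 1.1263; K_s = 1+0.5/C = 1.0439
F_a = (F_max−F_min)/2 = 173 N; F_m = (F_max+F_min)/2 = 283 N
τ_a = K_W·8F_aD/(πd³) = 1.1263 × 37.255 = 41.961 MPa
τ_m = K_s·8F_mD/(πd³) = 1.0439 × 60.943 = 63.621 MPa
Soderberg: 1/n_f = τ_a/S_se + τ_m/S_sy = 41.961/465 + 63.621/927 = 0.09024 + 0.06863 = 0.15887
n_f = 1/0.15887 = 6.294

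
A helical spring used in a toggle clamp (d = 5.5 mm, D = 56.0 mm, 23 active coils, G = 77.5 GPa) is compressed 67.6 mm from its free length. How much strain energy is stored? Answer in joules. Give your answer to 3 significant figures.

5.01 J

k = Gd⁴/(8D³N_a) = (77.5×10³)(5.5⁴)/(8·56.0³·23) = 2.1947 N/mm
U = ½kδ² = 0.5 × 2.1947 × 67.6² = 5014.6 N·mm = 5.0146 J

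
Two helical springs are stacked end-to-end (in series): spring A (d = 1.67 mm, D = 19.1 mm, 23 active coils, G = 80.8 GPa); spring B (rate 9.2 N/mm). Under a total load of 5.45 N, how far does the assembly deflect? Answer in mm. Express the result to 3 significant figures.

11.7 mm

k_A = Gd⁴/(8D³N_a) = (80.8×10³)(1.67⁴)/(8·19.1³·23) = 0.49018 N/mm
Series: 1/k_eq = 1/0.49018 + 1/9.2 = 2.1487; k_eq = 0.46539 N/mm
δ = F/k_eq = 5.45/0.46539 = 11.711 mm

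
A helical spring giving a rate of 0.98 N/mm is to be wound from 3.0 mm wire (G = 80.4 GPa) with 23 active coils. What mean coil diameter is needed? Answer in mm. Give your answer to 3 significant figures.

D = (Gd⁴/(8N_a·k))^(1/3) = (80.4×10³·3.0⁴/(8·23·0.98))^(1/3)
  = (36115.8)^(1/3) = 33.0546 mm

33.1 mm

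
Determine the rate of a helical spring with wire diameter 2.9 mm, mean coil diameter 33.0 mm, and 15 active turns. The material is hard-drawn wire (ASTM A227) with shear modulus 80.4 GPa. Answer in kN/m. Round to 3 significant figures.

1.32 kN/m

k = Gd⁴/(8D³N_a) = (80.4×10³ × 2.9⁴) / (8 × 33.0³ × 15)
  = 5.68654e+06 / 4.31244e+06 = 1.3186 N/mm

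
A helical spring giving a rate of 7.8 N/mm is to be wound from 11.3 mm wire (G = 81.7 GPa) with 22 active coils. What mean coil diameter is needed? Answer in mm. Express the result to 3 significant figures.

99.0 mm

D = (Gd⁴/(8N_a·k))^(1/3) = (81.7×10³·11.3⁴/(8·22·7.8))^(1/3)
  = (970350)^(1/3) = 99.0017 mm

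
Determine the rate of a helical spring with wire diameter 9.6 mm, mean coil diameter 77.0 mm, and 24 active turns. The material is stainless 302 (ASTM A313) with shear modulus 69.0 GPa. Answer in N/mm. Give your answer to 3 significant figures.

k = Gd⁴/(8D³N_a) = (69.0×10³ × 9.6⁴) / (8 × 77.0³ × 24)
  = 5.86049e+08 / 8.76543e+07 = 6.6859 N/mm

6.69 N/mm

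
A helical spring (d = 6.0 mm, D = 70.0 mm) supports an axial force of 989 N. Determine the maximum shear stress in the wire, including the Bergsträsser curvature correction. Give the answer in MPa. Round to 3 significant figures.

Spring index C = D/d = 70.0/6.0 = 11.6667
K_B = (4C+2)/(4C−3) = 48.667/43.667 = 1.1145
τ₀ = 8FD/(πd³) = 8·989·70.0/(π·6.0³) = 553840/678.58 = 816.17 MPa
τ_max = K·τ₀ = 1.1145 × 816.17 = 909.62 MPa

910 MPa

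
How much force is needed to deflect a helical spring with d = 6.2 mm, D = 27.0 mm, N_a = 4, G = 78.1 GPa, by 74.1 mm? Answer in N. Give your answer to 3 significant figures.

k = Gd⁴/(8D³N_a) = (78.1×10³)(6.2⁴)/(8·27.0³·4) = 183.22 N/mm
F = k·δ = 183.22 × 74.1 = 13577 N

13600 N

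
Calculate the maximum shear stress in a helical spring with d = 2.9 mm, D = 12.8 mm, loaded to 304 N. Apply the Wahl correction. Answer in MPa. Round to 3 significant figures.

552 MPa

Spring index C = D/d = 12.8/2.9 = 4.4138
K_W = (4C−1)/(4C−4) + 0.615/C = 16.655/13.655 + 0.1393 = 1.3590
τ₀ = 8FD/(πd³) = 8·304·12.8/(π·2.9³) = 31129.6/76.62 = 406.28 MPa
τ_max = K·τ₀ = 1.3590 × 406.28 = 552.15 MPa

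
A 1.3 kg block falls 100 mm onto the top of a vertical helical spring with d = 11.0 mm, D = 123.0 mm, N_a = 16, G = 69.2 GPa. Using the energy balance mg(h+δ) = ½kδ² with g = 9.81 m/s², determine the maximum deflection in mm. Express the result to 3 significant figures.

27.7 mm

k = Gd⁴/(8D³N_a) = (69.2×10³)(11.0⁴)/(8·123.0³·16) = 4.2535 N/mm
W = mg = 1.3 × 9.81 = 12.753 N
½kδ² − Wδ − Wh = 0 → δ = (W + √(W² + 2kWh))/k
δ = (12.753 + √(162.64 + 10849.1))/4.2535 = (12.753 + 104.94)/4.2535 = 27.669 mm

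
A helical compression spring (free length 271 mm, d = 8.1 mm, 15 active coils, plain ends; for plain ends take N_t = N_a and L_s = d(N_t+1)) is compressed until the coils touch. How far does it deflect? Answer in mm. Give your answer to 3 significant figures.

N_t = 15; L_s = 8.1·16 = 129.6 mm
δ_solid = L₀ − L_s = 271 − 129.6 = 141.4 mm

141 mm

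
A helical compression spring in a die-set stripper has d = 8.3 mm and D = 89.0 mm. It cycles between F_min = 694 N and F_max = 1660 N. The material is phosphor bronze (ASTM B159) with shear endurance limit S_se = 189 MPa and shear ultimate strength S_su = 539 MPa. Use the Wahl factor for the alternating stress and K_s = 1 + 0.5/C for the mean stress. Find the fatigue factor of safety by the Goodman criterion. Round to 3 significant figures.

0.487

C = D/d = 89.0/8.3 = 10.7229; K_W = (4C−1)/(4C−4)+0.615/C = 1.1345; K_s = 1+0.5/C = 1.0466
F_a = (F_max−F_min)/2 = 483 N; F_m = (F_max+F_min)/2 = 1177 N
τ_a = K_W·8F_aD/(πd³) = 1.1345 × 191.44 = 217.19 MPa
τ_m = K_s·8F_mD/(πd³) = 1.0466 × 466.52 = 488.28 MPa
Goodman: 1/n_f = τ_a/S_se + τ_m/S_su = 217.19/189 + 488.28/539 = 1.14917 + 0.90589 = 2.0551
n_f = 1/2.0551 = 0.4866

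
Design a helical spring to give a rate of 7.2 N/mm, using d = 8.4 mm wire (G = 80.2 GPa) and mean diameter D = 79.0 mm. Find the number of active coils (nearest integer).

N_a = Gd⁴/(8D³k) = (80.2×10³ × 8.4⁴)/(8 × 79.0³ × 7.2)
    = 3.99293e+08 / 2.8399e+07 = 14.06 → 14 coils

14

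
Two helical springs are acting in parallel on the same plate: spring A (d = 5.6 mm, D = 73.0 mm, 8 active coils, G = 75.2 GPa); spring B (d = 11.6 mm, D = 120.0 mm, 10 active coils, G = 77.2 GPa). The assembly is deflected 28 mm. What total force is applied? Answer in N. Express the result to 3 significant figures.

k_A = Gd⁴/(8D³N_a) = (75.2×10³)(5.6⁴)/(8·73.0³·8) = 2.9704 N/mm
k_B = Gd⁴/(8D³N_a) = (77.2×10³)(11.6⁴)/(8·120.0³·10) = 10.111 N/mm
Parallel: k_eq = 2.9704 + 10.111 = 13.082 N/mm
F = k_eq·δ = 13.082·28 = 366.29 N

366 N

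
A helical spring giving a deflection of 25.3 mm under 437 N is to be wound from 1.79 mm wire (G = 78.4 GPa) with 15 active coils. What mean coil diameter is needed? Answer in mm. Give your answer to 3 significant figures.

7.30 mm

Required rate k = F/δ = 437/25.3 = 17.273 N/mm
D = (Gd⁴/(8N_a·k))^(1/3) = (78.4×10³·1.79⁴/(8·15·17.273))^(1/3)
  = (388.317)^(1/3) = 7.2956 mm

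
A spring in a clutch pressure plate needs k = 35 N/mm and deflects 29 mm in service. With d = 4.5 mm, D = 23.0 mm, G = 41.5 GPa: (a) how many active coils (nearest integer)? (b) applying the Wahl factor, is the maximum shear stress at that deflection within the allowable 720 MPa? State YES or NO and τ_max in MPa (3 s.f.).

N_a = Gd⁴/(8D³k) = (41.5×10³)(4.5⁴)/(8·23.0³·35) = 4.995 → N_a = 5
Actual rate k = Gd⁴/(8D³·5) = 34.967 N/mm
Working load F = kδ = 34.967·29 = 1014 N
C = 23.0/4.5 = 5.1111; K_W = (4C−1)/(4C−4)+0.615/C = 1.3028
τ_max = K_W·8FD/(πd³) = 1.3028·651.75 = 849.08 MPa
τ_max > 720 MPa → exceeds allowable

(a) 5 coils; (b) NO, τ_max = 849 MPa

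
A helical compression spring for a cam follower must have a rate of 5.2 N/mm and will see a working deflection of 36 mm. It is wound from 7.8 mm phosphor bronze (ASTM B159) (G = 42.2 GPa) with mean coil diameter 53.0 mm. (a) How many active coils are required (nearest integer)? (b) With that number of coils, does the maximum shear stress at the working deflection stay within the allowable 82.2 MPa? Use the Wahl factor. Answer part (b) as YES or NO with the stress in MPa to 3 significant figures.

(a) 25 coils; (b) YES, τ_max = 65.5 MPa

N_a = Gd⁴/(8D³k) = (42.2×10³)(7.8⁴)/(8·53.0³·5.2) = 25.22 → N_a = 25
Actual rate k = Gd⁴/(8D³·25) = 5.2461 N/mm
Working load F = kδ = 5.2461·36 = 188.86 N
C = 53.0/7.8 = 6.7949; K_W = (4C−1)/(4C−4)+0.615/C = 1.2199
τ_max = K_W·8FD/(πd³) = 1.2199·53.712 = 65.525 MPa
τ_max ≤ 82.2 MPa → acceptable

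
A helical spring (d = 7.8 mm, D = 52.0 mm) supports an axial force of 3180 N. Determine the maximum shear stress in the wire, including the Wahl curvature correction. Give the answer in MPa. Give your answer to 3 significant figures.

Spring index C = D/d = 52.0/7.8 = 6.6667
K_W = (4C−1)/(4C−4) + 0.615/C = 25.667/22.667 + 0.0922 = 1.2246
τ₀ = 8FD/(πd³) = 8·3180·52.0/(π·7.8³) = 1.32288e+06/1490.8 = 887.33 MPa
τ_max = K·τ₀ = 1.2246 × 887.33 = 1086.6 MPa

1090 MPa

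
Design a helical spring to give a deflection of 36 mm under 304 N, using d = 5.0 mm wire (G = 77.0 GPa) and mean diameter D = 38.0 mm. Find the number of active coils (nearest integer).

13

Required rate k = F/δ = 304/36 = 8.4444 N/mm
N_a = Gd⁴/(8D³k) = (77.0×10³ × 5.0⁴)/(8 × 38.0³ × 8.4444)
    = 4.8125e+07 / 3.70691e+06 = 12.98 → 13 coils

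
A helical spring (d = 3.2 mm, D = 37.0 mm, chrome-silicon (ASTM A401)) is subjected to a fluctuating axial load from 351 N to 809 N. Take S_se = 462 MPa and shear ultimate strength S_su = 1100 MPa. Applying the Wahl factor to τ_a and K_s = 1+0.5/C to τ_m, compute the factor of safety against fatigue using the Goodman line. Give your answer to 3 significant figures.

0.314

C = D/d = 37.0/3.2 = 11.5625; K_W = (4C−1)/(4C−4)+0.615/C = 1.1242; K_s = 1+0.5/C = 1.0432
F_a = (F_max−F_min)/2 = 229 N; F_m = (F_max+F_min)/2 = 580 N
τ_a = K_W·8F_aD/(πd³) = 1.1242 × 658.46 = 740.23 MPa
τ_m = K_s·8F_mD/(πd³) = 1.0432 × 1667.7 = 1739.8 MPa
Goodman: 1/n_f = τ_a/S_se + τ_m/S_su = 740.23/462 + 1739.8/1100 = 1.60224 + 1.58166 = 3.1839
n_f = 1/3.1839 = 0.3141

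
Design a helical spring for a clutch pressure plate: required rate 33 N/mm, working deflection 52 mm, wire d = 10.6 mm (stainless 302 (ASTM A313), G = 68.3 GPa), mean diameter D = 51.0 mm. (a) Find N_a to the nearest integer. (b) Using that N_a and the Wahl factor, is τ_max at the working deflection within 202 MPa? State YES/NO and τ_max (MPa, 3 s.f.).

N_a = Gd⁴/(8D³k) = (68.3×10³)(10.6⁴)/(8·51.0³·33) = 24.62 → N_a = 25
Actual rate k = Gd⁴/(8D³·25) = 32.502 N/mm
Working load F = kδ = 32.502·52 = 1690.1 N
C = 51.0/10.6 = 4.8113; K_W = (4C−1)/(4C−4)+0.615/C = 1.3246
τ_max = K_W·8FD/(πd³) = 1.3246·184.29 = 244.11 MPa
τ_max > 202 MPa → exceeds allowable

(a) 25 coils; (b) NO, τ_max = 244 MPa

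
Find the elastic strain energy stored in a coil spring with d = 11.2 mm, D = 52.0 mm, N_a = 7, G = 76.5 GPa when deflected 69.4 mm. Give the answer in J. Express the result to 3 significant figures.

k = Gd⁴/(8D³N_a) = (76.5×10³)(11.2⁴)/(8·52.0³·7) = 152.87 N/mm
U = ½kδ² = 0.5 × 152.87 × 69.4² = 3.6815e+05 N·mm = 368.15 J

368 J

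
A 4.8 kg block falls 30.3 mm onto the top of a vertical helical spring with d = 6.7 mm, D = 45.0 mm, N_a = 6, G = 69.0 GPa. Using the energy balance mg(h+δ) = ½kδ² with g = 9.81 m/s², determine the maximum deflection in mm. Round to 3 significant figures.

11.1 mm

k = Gd⁴/(8D³N_a) = (69.0×10³)(6.7⁴)/(8·45.0³·6) = 31.788 N/mm
W = mg = 4.8 × 9.81 = 47.088 N
½kδ² − Wδ − Wh = 0 → δ = (W + √(W² + 2kWh))/k
δ = (47.088 + √(2217.3 + 90709.4))/31.788 = (47.088 + 304.84)/31.788 = 11.071 mm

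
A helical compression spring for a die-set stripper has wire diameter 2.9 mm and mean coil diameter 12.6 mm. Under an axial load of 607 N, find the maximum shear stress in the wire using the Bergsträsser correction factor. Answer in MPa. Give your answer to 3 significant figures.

Spring index C = D/d = 12.6/2.9 = 4.3448
K_B = (4C+2)/(4C−3) = 19.379/14.379 = 1.3477
τ₀ = 8FD/(πd³) = 8·607·12.6/(π·2.9³) = 61185.6/76.62 = 798.56 MPa
τ_max = K·τ₀ = 1.3477 × 798.56 = 1076.2 MPa

1080 MPa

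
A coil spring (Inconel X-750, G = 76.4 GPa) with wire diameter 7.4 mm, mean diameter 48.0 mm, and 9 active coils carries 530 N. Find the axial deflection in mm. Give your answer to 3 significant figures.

18.4 mm

k = Gd⁴/(8D³N_a) = (76.4×10³)(7.4⁴)/(8·48.0³·9) = 28.772 N/mm
δ = F/k = 530 / 28.772 = 18.421 mm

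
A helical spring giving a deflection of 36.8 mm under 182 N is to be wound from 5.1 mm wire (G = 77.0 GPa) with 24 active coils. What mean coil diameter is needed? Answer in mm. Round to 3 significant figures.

Required rate k = F/δ = 182/36.8 = 4.9457 N/mm
D = (Gd⁴/(8N_a·k))^(1/3) = (77.0×10³·5.1⁴/(8·24·4.9457))^(1/3)
  = (54858.8)^(1/3) = 37.9970 mm

38.0 mm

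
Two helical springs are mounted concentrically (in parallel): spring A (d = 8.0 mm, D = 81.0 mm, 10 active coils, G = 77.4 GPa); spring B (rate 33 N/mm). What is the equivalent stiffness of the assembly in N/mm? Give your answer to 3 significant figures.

k_A = Gd⁴/(8D³N_a) = (77.4×10³)(8.0⁴)/(8·81.0³·10) = 7.4569 N/mm
Parallel: k_eq = 7.4569 + 33 = 40.457 N/mm

40.5 N/mm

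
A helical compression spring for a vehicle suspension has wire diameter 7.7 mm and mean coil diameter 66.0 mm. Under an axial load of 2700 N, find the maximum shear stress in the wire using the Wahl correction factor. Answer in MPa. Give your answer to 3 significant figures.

Spring index C = D/d = 66.0/7.7 = 8.5714
K_W = (4C−1)/(4C−4) + 0.615/C = 33.286/30.286 + 0.0717 = 1.1708
τ₀ = 8FD/(πd³) = 8·2700·66.0/(π·7.7³) = 1.4256e+06/1434.2 = 993.98 MPa
τ_max = K·τ₀ = 1.1708 × 993.98 = 1163.8 MPa

1160 MPa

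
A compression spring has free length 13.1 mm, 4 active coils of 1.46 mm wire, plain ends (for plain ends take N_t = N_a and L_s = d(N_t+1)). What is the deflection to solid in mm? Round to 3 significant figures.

5.80 mm

N_t = 4; L_s = 1.46·5 = 7.3 mm
δ_solid = L₀ − L_s = 13.1 − 7.3 = 5.8 mm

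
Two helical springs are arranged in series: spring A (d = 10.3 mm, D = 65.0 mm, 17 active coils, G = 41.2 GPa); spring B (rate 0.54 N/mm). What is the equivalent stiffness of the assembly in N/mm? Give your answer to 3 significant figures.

k_A = Gd⁴/(8D³N_a) = (41.2×10³)(10.3⁴)/(8·65.0³·17) = 12.416 N/mm
Series: 1/k_eq = 1/12.416 + 1/0.54 = 1.9324; k_eq = 0.51749 N/mm

0.517 N/mm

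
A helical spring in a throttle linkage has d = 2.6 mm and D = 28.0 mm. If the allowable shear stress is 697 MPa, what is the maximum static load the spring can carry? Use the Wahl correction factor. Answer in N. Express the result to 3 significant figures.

152 N

C = D/d = 28.0/2.6 = 10.7692
K_W = (4C−1)/(4C−4) + 0.615/C = 42.077/39.077 + 0.0571 = 1.1339
τ_max = K·8FD/(πd³) → F_max = τ_allow·πd³/(8DK)
F_max = 697·π·2.6³/(8·28.0·1.1339) = 38486/253.99 = 151.53 N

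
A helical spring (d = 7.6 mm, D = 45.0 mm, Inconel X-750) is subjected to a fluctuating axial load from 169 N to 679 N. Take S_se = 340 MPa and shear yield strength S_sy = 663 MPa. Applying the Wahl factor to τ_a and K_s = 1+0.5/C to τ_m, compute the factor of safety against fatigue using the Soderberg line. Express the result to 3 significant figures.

C = D/d = 45.0/7.6 = 5.9211; K_W = (4C−1)/(4C−4)+0.615/C = 1.2563; K_s = 1+0.5/C = 1.0844
F_a = (F_max−F_min)/2 = 255 N; F_m = (F_max+F_min)/2 = 424 N
τ_a = K_W·8F_aD/(πd³) = 1.2563 × 66.566 = 83.625 MPa
τ_m = K_s·8F_mD/(πd³) = 1.0844 × 110.68 = 120.03 MPa
Soderberg: 1/n_f = τ_a/S_se + τ_m/S_sy = 83.625/340 + 120.03/663 = 0.24596 + 0.18104 = 0.42699
n_f = 1/0.42699 = 2.342

2.34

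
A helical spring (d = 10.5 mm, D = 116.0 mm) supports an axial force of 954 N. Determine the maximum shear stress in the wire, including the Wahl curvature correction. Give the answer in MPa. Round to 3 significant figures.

275 MPa

Spring index C = D/d = 116.0/10.5 = 11.0476
K_W = (4C−1)/(4C−4) + 0.615/C = 43.190/40.190 + 0.0557 = 1.1303
τ₀ = 8FD/(πd³) = 8·954·116.0/(π·10.5³) = 885312/3636.8 = 243.43 MPa
τ_max = K·τ₀ = 1.1303 × 243.43 = 275.15 MPa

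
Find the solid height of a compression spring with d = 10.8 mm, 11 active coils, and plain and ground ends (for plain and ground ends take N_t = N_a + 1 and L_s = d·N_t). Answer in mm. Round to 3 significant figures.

plain and ground ends: N_t = N_a + 1 = 11 + 1 = 12
L_s = d·N_t = 10.8 × 12 = 129.6 mm

130 mm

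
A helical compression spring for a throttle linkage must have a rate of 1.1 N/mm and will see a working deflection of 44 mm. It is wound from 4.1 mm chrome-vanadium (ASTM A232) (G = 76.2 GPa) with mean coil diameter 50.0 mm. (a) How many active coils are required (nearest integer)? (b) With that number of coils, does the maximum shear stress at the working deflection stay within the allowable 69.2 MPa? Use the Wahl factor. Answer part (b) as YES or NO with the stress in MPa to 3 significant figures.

N_a = Gd⁴/(8D³k) = (76.2×10³)(4.1⁴)/(8·50.0³·1.1) = 19.57 → N_a = 20
Actual rate k = Gd⁴/(8D³·20) = 1.0766 N/mm
Working load F = kδ = 1.0766·44 = 47.371 N
C = 50.0/4.1 = 12.1951; K_W = (4C−1)/(4C−4)+0.615/C = 1.1174
τ_max = K_W·8FD/(πd³) = 1.1174·87.513 = 97.789 MPa
τ_max > 69.2 MPa → exceeds allowable

(a) 20 coils; (b) NO, τ_max = 97.8 MPa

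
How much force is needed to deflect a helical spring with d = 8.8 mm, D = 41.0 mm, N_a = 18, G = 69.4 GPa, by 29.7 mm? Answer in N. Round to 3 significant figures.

1250 N

k = Gd⁴/(8D³N_a) = (69.4×10³)(8.8⁴)/(8·41.0³·18) = 41.935 N/mm
F = k·δ = 41.935 × 29.7 = 1245.5 N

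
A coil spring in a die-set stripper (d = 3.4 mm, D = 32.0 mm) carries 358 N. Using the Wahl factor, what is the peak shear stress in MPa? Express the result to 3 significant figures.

Spring index C = D/d = 32.0/3.4 = 9.4118
K_W = (4C−1)/(4C−4) + 0.615/C = 36.647/33.647 + 0.0653 = 1.1545
τ₀ = 8FD/(πd³) = 8·358·32.0/(π·3.4³) = 91648/123.48 = 742.23 MPa
τ_max = K·τ₀ = 1.1545 × 742.23 = 856.9 MPa

857 MPa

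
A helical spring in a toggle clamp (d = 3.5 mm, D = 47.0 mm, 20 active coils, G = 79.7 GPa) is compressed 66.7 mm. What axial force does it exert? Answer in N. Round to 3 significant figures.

k = Gd⁴/(8D³N_a) = (79.7×10³)(3.5⁴)/(8·47.0³·20) = 0.71997 N/mm
F = k·δ = 0.71997 × 66.7 = 48.022 N

48.0 N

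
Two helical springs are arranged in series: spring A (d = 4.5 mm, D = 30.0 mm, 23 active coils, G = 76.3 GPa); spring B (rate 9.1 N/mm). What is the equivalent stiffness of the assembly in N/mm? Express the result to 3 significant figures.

3.72 N/mm

k_A = Gd⁴/(8D³N_a) = (76.3×10³)(4.5⁴)/(8·30.0³·23) = 6.2979 N/mm
Series: 1/k_eq = 1/6.2979 + 1/9.1 = 0.26867; k_eq = 3.722 N/mm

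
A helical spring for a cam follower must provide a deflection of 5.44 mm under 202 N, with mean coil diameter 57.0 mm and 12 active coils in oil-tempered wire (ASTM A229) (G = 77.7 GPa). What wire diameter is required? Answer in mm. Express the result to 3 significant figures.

9.60 mm

Required rate k = F/δ = 202/5.44 = 37.132 N/mm
d = (8D³N_a·k / G)^(1/4) = (8·57.0³·12·37.132 / (77.7×10³))^0.25
  = (8496.2)^0.25 = 9.6008 mm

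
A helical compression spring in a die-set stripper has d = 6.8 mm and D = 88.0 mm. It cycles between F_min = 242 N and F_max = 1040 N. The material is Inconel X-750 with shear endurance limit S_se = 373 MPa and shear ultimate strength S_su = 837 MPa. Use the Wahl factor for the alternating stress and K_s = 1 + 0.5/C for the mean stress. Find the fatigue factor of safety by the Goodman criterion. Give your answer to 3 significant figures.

0.708

C = D/d = 88.0/6.8 = 12.9412; K_W = (4C−1)/(4C−4)+0.615/C = 1.1103; K_s = 1+0.5/C = 1.0386
F_a = (F_max−F_min)/2 = 399 N; F_m = (F_max+F_min)/2 = 641 N
τ_a = K_W·8F_aD/(πd³) = 1.1103 × 284.36 = 315.73 MPa
τ_m = K_s·8F_mD/(πd³) = 1.0386 × 456.83 = 474.48 MPa
Goodman: 1/n_f = τ_a/S_se + τ_m/S_su = 315.73/373 + 474.48/837 = 0.84647 + 0.56688 = 1.4134
n_f = 1/1.4134 = 0.7075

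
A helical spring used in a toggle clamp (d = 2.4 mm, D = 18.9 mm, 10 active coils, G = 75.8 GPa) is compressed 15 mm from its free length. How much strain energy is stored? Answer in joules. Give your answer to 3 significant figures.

k = Gd⁴/(8D³N_a) = (75.8×10³)(2.4⁴)/(8·18.9³·10) = 4.6563 N/mm
U = ½kδ² = 0.5 × 4.6563 × 15² = 523.83 N·mm = 0.52383 J

0.524 J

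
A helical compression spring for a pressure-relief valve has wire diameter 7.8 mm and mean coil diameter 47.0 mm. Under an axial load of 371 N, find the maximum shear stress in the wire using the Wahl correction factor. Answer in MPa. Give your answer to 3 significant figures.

117 MPa

Spring index C = D/d = 47.0/7.8 = 6.0256
K_W = (4C−1)/(4C−4) + 0.615/C = 23.103/20.103 + 0.1021 = 1.2513
τ₀ = 8FD/(πd³) = 8·371·47.0/(π·7.8³) = 139496/1490.8 = 93.568 MPa
τ_max = K·τ₀ = 1.2513 × 93.568 = 117.08 MPa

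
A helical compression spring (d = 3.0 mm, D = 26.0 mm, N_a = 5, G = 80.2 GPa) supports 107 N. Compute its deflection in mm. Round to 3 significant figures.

k = Gd⁴/(8D³N_a) = (80.2×10³)(3.0⁴)/(8·26.0³·5) = 9.2402 N/mm
δ = F/k = 107 / 9.2402 = 11.58 mm

11.6 mm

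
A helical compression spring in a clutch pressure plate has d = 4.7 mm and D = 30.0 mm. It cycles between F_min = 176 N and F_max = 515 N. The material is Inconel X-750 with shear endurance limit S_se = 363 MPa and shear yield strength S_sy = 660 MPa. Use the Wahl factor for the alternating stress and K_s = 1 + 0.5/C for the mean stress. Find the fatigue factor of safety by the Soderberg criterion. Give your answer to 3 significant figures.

C = D/d = 30.0/4.7 = 6.3830; K_W = (4C−1)/(4C−4)+0.615/C = 1.2357; K_s = 1+0.5/C = 1.0783
F_a = (F_max−F_min)/2 = 169.5 N; F_m = (F_max+F_min)/2 = 345.5 N
τ_a = K_W·8F_aD/(πd³) = 1.2357 × 124.72 = 154.11 MPa
τ_m = K_s·8F_mD/(πd³) = 1.0783 × 254.22 = 274.14 MPa
Soderberg: 1/n_f = τ_a/S_se + τ_m/S_sy = 154.11/363 + 274.14/660 = 0.42456 + 0.41536 = 0.83992
n_f = 1/0.83992 = 1.191

1.19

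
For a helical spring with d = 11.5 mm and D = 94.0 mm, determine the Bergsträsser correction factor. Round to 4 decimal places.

C = D/d = 94.0/11.5 = 8.1739
K_B = (4C+2)/(4C−3) = 34.696/29.696 = 1.1684

1.1684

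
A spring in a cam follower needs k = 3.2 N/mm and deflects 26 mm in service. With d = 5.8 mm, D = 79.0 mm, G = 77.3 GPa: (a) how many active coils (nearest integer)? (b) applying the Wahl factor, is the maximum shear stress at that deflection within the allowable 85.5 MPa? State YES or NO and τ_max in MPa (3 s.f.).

(a) 7 coils; (b) NO, τ_max = 93.8 MPa

N_a = Gd⁴/(8D³k) = (77.3×10³)(5.8⁴)/(8·79.0³·3.2) = 6.931 → N_a = 7
Actual rate k = Gd⁴/(8D³·7) = 3.1683 N/mm
Working load F = kδ = 3.1683·26 = 82.375 N
C = 79.0/5.8 = 13.6207; K_W = (4C−1)/(4C−4)+0.615/C = 1.1046
τ_max = K_W·8FD/(πd³) = 1.1046·84.933 = 93.816 MPa
τ_max > 85.5 MPa → exceeds allowable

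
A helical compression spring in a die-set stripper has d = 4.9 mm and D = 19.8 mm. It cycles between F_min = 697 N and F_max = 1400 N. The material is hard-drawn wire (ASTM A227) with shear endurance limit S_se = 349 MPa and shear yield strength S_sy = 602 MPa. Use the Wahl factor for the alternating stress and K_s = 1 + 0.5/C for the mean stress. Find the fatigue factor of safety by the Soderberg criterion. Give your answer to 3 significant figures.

0.693

C = D/d = 19.8/4.9 = 4.0408; K_W = (4C−1)/(4C−4)+0.615/C = 1.3988; K_s = 1+0.5/C = 1.1237
F_a = (F_max−F_min)/2 = 351.5 N; F_m = (F_max+F_min)/2 = 1048.5 N
τ_a = K_W·8F_aD/(πd³) = 1.3988 × 150.64 = 210.72 MPa
τ_m = K_s·8F_mD/(πd³) = 1.1237 × 449.35 = 504.95 MPa
Soderberg: 1/n_f = τ_a/S_se + τ_m/S_sy = 210.72/349 + 504.95/602 = 0.60379 + 0.83879 = 1.4426
n_f = 1/1.4426 = 0.6932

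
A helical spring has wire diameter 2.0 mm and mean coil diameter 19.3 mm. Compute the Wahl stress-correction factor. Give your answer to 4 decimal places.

1.1504

C = D/d = 19.3/2.0 = 9.6500
K_W = (4C−1)/(4C−4) + 0.615/C = 37.600/34.600 + 0.0637 = 1.1504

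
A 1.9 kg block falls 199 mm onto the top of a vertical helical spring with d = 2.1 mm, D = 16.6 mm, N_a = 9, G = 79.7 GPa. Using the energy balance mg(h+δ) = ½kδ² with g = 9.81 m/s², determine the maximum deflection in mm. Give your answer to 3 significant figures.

43.9 mm

k = Gd⁴/(8D³N_a) = (79.7×10³)(2.1⁴)/(8·16.6³·9) = 4.7063 N/mm
W = mg = 1.9 × 9.81 = 18.639 N
½kδ² − Wδ − Wh = 0 → δ = (W + √(W² + 2kWh))/k
δ = (18.639 + √(347.41 + 34912.8))/4.7063 = (18.639 + 187.78)/4.7063 = 43.86 mm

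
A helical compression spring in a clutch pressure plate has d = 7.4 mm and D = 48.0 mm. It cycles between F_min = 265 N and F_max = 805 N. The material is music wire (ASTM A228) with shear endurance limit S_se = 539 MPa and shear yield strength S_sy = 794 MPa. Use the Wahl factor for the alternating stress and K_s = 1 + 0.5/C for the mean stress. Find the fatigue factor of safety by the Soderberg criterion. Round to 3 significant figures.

C = D/d = 48.0/7.4 = 6.4865; K_W = (4C−1)/(4C−4)+0.615/C = 1.2315; K_s = 1+0.5/C = 1.0771
F_a = (F_max−F_min)/2 = 270 N; F_m = (F_max+F_min)/2 = 535 N
τ_a = K_W·8F_aD/(πd³) = 1.2315 × 81.442 = 100.3 MPa
τ_m = K_s·8F_mD/(πd³) = 1.0771 × 161.38 = 173.82 MPa
Soderberg: 1/n_f = τ_a/S_se + τ_m/S_sy = 100.3/539 + 173.82/794 = 0.18608 + 0.21891 = 0.40499
n_f = 1/0.40499 = 2.469

2.47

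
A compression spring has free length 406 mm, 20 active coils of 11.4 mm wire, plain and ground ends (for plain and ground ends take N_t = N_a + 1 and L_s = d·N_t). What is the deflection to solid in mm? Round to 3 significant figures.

167 mm

N_t = 21; L_s = 11.4·21 = 239.4 mm
δ_solid = L₀ − L_s = 406 − 239.4 = 166.6 mm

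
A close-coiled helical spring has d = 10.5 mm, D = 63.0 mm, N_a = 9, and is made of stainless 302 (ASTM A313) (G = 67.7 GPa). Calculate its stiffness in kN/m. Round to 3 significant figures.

k = Gd⁴/(8D³N_a) = (67.7×10³ × 10.5⁴) / (8 × 63.0³ × 9)
  = 8.22898e+08 / 1.80034e+07 = 45.708 N/mm

45.7 kN/m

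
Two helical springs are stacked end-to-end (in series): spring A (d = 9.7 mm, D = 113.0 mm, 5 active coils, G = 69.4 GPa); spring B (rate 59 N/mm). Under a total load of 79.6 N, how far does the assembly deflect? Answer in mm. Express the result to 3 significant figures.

k_A = Gd⁴/(8D³N_a) = (69.4×10³)(9.7⁴)/(8·113.0³·5) = 10.645 N/mm
Series: 1/k_eq = 1/10.645 + 1/59 = 0.11089; k_eq = 9.018 N/mm
δ = F/k_eq = 79.6/9.018 = 8.8267 mm

8.83 mm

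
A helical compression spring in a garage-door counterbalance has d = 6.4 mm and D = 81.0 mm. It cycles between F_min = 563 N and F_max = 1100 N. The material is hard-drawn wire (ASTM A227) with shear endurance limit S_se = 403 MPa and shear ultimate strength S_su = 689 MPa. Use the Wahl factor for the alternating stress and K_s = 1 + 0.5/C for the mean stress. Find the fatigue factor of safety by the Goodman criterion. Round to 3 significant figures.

0.637

C = D/d = 81.0/6.4 = 12.6562; K_W = (4C−1)/(4C−4)+0.615/C = 1.1129; K_s = 1+0.5/C = 1.0395
F_a = (F_max−F_min)/2 = 268.5 N; F_m = (F_max+F_min)/2 = 831.5 N
τ_a = K_W·8F_aD/(πd³) = 1.1129 × 211.27 = 235.13 MPa
τ_m = K_s·8F_mD/(πd³) = 1.0395 × 654.26 = 680.1 MPa
Goodman: 1/n_f = τ_a/S_se + τ_m/S_su = 235.13/403 + 680.1/689 = 0.58344 + 0.98709 = 1.5705
n_f = 1/1.5705 = 0.6367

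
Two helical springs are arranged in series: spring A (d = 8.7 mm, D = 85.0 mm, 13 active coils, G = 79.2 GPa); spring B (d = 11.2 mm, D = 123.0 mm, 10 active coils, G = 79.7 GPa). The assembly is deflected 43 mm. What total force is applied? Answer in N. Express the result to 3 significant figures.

k_A = Gd⁴/(8D³N_a) = (79.2×10³)(8.7⁴)/(8·85.0³·13) = 7.1041 N/mm
k_B = Gd⁴/(8D³N_a) = (79.7×10³)(11.2⁴)/(8·123.0³·10) = 8.4241 N/mm
Series: 1/k_eq = 1/7.1041 + 1/8.4241 = 0.25947; k_eq = 3.854 N/mm
F = k_eq·δ = 3.854·43 = 165.72 N

166 N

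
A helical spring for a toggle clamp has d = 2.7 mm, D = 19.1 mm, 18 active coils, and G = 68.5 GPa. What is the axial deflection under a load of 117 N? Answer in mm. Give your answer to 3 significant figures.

k = Gd⁴/(8D³N_a) = (68.5×10³)(2.7⁴)/(8·19.1³·18) = 3.6281 N/mm
δ = F/k = 117 / 3.6281 = 32.248 mm

32.2 mm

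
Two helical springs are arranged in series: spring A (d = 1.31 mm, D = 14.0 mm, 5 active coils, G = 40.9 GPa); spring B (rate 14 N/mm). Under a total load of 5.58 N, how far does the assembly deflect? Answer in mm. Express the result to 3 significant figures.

5.48 mm

k_A = Gd⁴/(8D³N_a) = (40.9×10³)(1.31⁴)/(8·14.0³·5) = 1.0974 N/mm
Series: 1/k_eq = 1/1.0974 + 1/14 = 0.98267; k_eq = 1.0176 N/mm
δ = F/k_eq = 5.58/1.0176 = 5.4833 mm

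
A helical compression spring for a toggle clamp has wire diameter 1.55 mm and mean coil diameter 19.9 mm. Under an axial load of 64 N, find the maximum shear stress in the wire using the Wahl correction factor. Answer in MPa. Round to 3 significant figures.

968 MPa

Spring index C = D/d = 19.9/1.55 = 12.8387
K_W = (4C−1)/(4C−4) + 0.615/C = 50.355/47.355 + 0.0479 = 1.1113
τ₀ = 8FD/(πd³) = 8·64·19.9/(π·1.55³) = 10188.8/11.699 = 870.92 MPa
τ_max = K·τ₀ = 1.1113 × 870.92 = 967.81 MPa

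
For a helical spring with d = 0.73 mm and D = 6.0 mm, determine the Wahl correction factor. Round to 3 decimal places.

C = D/d = 6.0/0.73 = 8.2192
K_W = (4C−1)/(4C−4) + 0.615/C = 31.877/28.877 + 0.0748 = 1.1787

1.179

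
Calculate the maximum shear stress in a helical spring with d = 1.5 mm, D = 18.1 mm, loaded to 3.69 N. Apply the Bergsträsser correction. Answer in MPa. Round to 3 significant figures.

Spring index C = D/d = 18.1/1.5 = 12.0667
K_B = (4C+2)/(4C−3) = 50.267/45.267 = 1.1105
τ₀ = 8FD/(πd³) = 8·3.69·18.1/(π·1.5³) = 534.312/10.603 = 50.393 MPa
τ_max = K·τ₀ = 1.1105 × 50.393 = 55.959 MPa

56.0 MPa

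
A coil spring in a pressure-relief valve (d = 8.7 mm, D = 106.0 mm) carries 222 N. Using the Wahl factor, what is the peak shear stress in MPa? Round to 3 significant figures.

102 MPa

Spring index C = D/d = 106.0/8.7 = 12.1839
K_W = (4C−1)/(4C−4) + 0.615/C = 47.736/44.736 + 0.0505 = 1.1175
τ₀ = 8FD/(πd³) = 8·222·106.0/(π·8.7³) = 188256/2068.7 = 91 MPa
τ_max = K·τ₀ = 1.1175 × 91 = 101.7 MPa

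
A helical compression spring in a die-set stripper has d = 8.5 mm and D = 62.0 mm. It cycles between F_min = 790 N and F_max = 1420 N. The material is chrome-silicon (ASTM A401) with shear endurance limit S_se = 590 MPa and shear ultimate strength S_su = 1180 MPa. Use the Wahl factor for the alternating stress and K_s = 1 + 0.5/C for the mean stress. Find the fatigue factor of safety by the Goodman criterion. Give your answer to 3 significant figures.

2.37

C = D/d = 62.0/8.5 = 7.2941; K_W = (4C−1)/(4C−4)+0.615/C = 1.2035; K_s = 1+0.5/C = 1.0685
F_a = (F_max−F_min)/2 = 315 N; F_m = (F_max+F_min)/2 = 1105 N
τ_a = K_W·8F_aD/(πd³) = 1.2035 × 80.981 = 97.459 MPa
τ_m = K_s·8F_mD/(πd³) = 1.0685 × 284.08 = 303.55 MPa
Goodman: 1/n_f = τ_a/S_se + τ_m/S_su = 97.459/590 + 303.55/1180 = 0.16518 + 0.25725 = 0.42243
n_f = 1/0.42243 = 2.367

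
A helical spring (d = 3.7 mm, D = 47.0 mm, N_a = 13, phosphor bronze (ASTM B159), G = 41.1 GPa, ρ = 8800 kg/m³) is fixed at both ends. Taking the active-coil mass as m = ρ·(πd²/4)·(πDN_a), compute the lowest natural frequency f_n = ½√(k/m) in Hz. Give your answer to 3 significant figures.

31.3 Hz

k = Gd⁴/(8D³N_a) = (41.1×10³)(3.7⁴)/(8·47.0³·13) = 0.71338 N/mm = 713.38 N/m
Wire length L = πDN_a = π·47.0·13 = 1919.5 mm
m = ρ·(πd²/4)·L = 8800 × 10.752×10⁻⁶ m² × 1.9195 m = 0.18162 kg
f_n = ½√(k/m) = 0.5·√(713.38/0.18162) = 0.5·√(3927.8) = 31.336 Hz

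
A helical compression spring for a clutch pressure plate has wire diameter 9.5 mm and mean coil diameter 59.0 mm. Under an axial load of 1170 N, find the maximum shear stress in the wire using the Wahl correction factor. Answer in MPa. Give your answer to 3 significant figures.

255 MPa

Spring index C = D/d = 59.0/9.5 = 6.2105
K_W = (4C−1)/(4C−4) + 0.615/C = 23.842/20.842 + 0.0990 = 1.2430
τ₀ = 8FD/(πd³) = 8·1170·59.0/(π·9.5³) = 552240/2693.5 = 205.03 MPa
τ_max = K·τ₀ = 1.2430 × 205.03 = 254.84 MPa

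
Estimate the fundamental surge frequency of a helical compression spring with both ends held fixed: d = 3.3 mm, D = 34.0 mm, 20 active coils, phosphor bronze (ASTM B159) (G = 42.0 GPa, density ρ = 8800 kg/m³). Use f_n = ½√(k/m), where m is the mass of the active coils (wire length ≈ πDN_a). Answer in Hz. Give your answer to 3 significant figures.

35.1 Hz

k = Gd⁴/(8D³N_a) = (42.0×10³)(3.3⁴)/(8·34.0³·20) = 0.79204 N/mm = 792.04 N/m
Wire length L = πDN_a = π·34.0·20 = 2136.3 mm
m = ρ·(πd²/4)·L = 8800 × 8.553×10⁻⁶ m² × 2.1363 m = 0.16079 kg
f_n = ½√(k/m) = 0.5·√(792.04/0.16079) = 0.5·√(4925.9) = 35.093 Hz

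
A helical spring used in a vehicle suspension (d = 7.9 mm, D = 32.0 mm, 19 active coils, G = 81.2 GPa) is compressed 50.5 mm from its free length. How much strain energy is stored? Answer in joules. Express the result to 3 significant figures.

k = Gd⁴/(8D³N_a) = (81.2×10³)(7.9⁴)/(8·32.0³·19) = 63.5 N/mm
U = ½kδ² = 0.5 × 63.5 × 50.5² = 80970 N·mm = 80.97 J

81.0 J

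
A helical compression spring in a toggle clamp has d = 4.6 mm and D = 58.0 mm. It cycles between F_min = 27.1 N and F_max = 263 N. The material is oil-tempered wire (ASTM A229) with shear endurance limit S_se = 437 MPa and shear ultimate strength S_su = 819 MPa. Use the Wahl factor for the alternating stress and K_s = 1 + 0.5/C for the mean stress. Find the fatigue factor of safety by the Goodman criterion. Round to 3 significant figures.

1.36

C = D/d = 58.0/4.6 = 12.6087; K_W = (4C−1)/(4C−4)+0.615/C = 1.1134; K_s = 1+0.5/C = 1.0397
F_a = (F_max−F_min)/2 = 117.95 N; F_m = (F_max+F_min)/2 = 145.05 N
τ_a = K_W·8F_aD/(πd³) = 1.1134 × 178.98 = 199.27 MPa
τ_m = K_s·8F_mD/(πd³) = 1.0397 × 220.1 = 228.82 MPa
Goodman: 1/n_f = τ_a/S_se + τ_m/S_su = 199.27/437 + 228.82/819 = 0.45599 + 0.27939 = 0.73538
n_f = 1/0.73538 = 1.36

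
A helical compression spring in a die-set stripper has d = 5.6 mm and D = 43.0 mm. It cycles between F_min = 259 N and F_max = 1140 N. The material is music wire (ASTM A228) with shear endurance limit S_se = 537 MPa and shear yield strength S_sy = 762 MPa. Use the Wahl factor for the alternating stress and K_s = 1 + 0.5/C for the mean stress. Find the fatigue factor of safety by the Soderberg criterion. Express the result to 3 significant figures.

0.820

C = D/d = 43.0/5.6 = 7.6786; K_W = (4C−1)/(4C−4)+0.615/C = 1.1924; K_s = 1+0.5/C = 1.0651
F_a = (F_max−F_min)/2 = 440.5 N; F_m = (F_max+F_min)/2 = 699.5 N
τ_a = K_W·8F_aD/(πd³) = 1.1924 × 274.66 = 327.5 MPa
τ_m = K_s·8F_mD/(πd³) = 1.0651 × 436.15 = 464.55 MPa
Soderberg: 1/n_f = τ_a/S_se + τ_m/S_sy = 327.5/537 + 464.55/762 = 0.60987 + 0.60964 = 1.2195
n_f = 1/1.2195 = 0.82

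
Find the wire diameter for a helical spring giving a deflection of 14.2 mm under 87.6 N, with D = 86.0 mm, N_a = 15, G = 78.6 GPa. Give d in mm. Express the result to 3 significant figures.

8.80 mm

Required rate k = F/δ = 87.6/14.2 = 6.169 N/mm
d = (8D³N_a·k / G)^(1/4) = (8·86.0³·15·6.169 / (78.6×10³))^0.25
  = (5990.6)^0.25 = 8.7977 mm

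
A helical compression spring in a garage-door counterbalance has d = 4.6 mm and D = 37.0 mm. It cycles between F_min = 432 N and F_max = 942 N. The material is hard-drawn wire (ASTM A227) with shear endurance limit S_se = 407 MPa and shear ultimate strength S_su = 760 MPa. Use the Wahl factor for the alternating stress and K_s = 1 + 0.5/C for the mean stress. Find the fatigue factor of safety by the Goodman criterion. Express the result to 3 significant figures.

0.607

C = D/d = 37.0/4.6 = 8.0435; K_W = (4C−1)/(4C−4)+0.615/C = 1.1829; K_s = 1+0.5/C = 1.0622
F_a = (F_max−F_min)/2 = 255 N; F_m = (F_max+F_min)/2 = 687 N
τ_a = K_W·8F_aD/(πd³) = 1.1829 × 246.84 = 291.99 MPa
τ_m = K_s·8F_mD/(πd³) = 1.0622 × 665.01 = 706.34 MPa
Goodman: 1/n_f = τ_a/S_se + τ_m/S_su = 291.99/407 + 706.34/760 = 0.71743 + 0.92940 = 1.6468
n_f = 1/1.6468 = 0.6072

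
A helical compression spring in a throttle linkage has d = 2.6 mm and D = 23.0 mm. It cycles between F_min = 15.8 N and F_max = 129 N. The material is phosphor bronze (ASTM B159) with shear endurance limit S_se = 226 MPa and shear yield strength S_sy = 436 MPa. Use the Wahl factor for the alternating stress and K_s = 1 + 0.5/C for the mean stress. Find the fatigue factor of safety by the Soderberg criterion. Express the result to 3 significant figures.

C = D/d = 23.0/2.6 = 8.8462; K_W = (4C−1)/(4C−4)+0.615/C = 1.1651; K_s = 1+0.5/C = 1.0565
F_a = (F_max−F_min)/2 = 56.6 N; F_m = (F_max+F_min)/2 = 72.4 N
τ_a = K_W·8F_aD/(πd³) = 1.1651 × 188.61 = 219.75 MPa
τ_m = K_s·8F_mD/(πd³) = 1.0565 × 241.26 = 254.9 MPa
Soderberg: 1/n_f = τ_a/S_se + τ_m/S_sy = 219.75/226 + 254.9/436 = 0.97235 + 0.58463 = 1.557
n_f = 1/1.557 = 0.6423

0.642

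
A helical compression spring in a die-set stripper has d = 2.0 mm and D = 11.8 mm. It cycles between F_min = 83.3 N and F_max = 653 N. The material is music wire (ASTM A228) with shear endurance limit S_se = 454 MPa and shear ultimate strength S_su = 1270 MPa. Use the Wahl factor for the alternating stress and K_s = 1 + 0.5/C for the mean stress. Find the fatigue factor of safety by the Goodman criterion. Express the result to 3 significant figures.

0.241

C = D/d = 11.8/2.0 = 5.9000; K_W = (4C−1)/(4C−4)+0.615/C = 1.2573; K_s = 1+0.5/C = 1.0847
F_a = (F_max−F_min)/2 = 284.85 N; F_m = (F_max+F_min)/2 = 368.15 N
τ_a = K_W·8F_aD/(πd³) = 1.2573 × 1069.9 = 1345.2 MPa
τ_m = K_s·8F_mD/(πd³) = 1.0847 × 1382.8 = 1500 MPa
Goodman: 1/n_f = τ_a/S_se + τ_m/S_su = 1345.2/454 + 1500/1270 = 2.96299 + 1.18109 = 4.1441
n_f = 1/4.1441 = 0.2413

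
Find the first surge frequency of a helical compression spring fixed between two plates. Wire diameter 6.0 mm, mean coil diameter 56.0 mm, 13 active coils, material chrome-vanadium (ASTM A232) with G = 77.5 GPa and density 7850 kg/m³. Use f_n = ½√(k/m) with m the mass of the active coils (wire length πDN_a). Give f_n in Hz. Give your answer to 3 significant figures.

k = Gd⁴/(8D³N_a) = (77.5×10³)(6.0⁴)/(8·56.0³·13) = 5.4993 N/mm = 5499.3 N/m
Wire length L = πDN_a = π·56.0·13 = 2287.1 mm
m = ρ·(πd²/4)·L = 7850 × 28.274×10⁻⁶ m² × 2.2871 m = 0.50763 kg
f_n = ½√(k/m) = 0.5·√(5499.3/0.50763) = 0.5·√(10833) = 52.042 Hz

52.0 Hz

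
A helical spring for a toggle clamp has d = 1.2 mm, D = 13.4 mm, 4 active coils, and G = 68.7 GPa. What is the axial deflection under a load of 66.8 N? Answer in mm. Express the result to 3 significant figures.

36.1 mm

k = Gd⁴/(8D³N_a) = (68.7×10³)(1.2⁴)/(8·13.4³·4) = 1.8502 N/mm
δ = F/k = 66.8 / 1.8502 = 36.104 mm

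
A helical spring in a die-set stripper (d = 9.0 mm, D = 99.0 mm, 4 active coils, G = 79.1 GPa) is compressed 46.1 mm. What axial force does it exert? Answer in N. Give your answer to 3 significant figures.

771 N

k = Gd⁴/(8D³N_a) = (79.1×10³)(9.0⁴)/(8·99.0³·4) = 16.714 N/mm
F = k·δ = 16.714 × 46.1 = 770.53 N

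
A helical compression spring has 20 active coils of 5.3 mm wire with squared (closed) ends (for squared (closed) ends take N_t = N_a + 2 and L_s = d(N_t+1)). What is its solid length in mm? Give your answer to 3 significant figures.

122 mm

squared (closed) ends: N_t = N_a + 2 = 20 + 2 = 22
L_s = d·(N_t+1) = 5.3 × 23 = 121.9 mm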